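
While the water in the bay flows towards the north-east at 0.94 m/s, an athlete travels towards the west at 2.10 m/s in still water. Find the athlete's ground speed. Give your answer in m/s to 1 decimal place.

Taking east as x and north as y: velocity relative to the water = (-2.100, 0.000) m/s; the water relative to ground = (0.665, 0.665) m/s.
Velocity relative to ground = (-2.100, 0.000) + (0.665, 0.665) = (-1.435, 0.665) m/s.
Speed = |(-1.435, 0.665)| = 1.582 m/s.

1.6 m/s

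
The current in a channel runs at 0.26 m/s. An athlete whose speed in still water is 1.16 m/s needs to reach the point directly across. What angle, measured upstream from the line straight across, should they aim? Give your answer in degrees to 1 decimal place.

13.0°

To cancel the current, the upstream component of the athlete's velocity must equal the flow: 1.16 sin θ = 0.26.
sin θ = 0.26 / 1.16 = 0.2241.
θ = arcsin(0.2241) = 12.952°.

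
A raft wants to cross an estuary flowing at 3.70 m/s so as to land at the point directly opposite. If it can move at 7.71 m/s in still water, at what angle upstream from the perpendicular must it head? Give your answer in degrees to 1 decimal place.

To cancel the current, the upstream component of the raft's velocity must equal the flow: 7.71 sin θ = 3.70.
sin θ = 3.70 / 7.71 = 0.4799.
θ = arcsin(0.4799) = 28.679°.

28.7°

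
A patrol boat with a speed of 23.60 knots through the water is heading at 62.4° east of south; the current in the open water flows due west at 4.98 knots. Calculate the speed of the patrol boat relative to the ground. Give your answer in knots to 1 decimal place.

Taking east as x and north as y: velocity relative to the water = (20.914, -10.934) knots; the water relative to ground = (-4.980, 0.000) knots.
Velocity relative to ground = (20.914, -10.934) + (-4.980, 0.000) = (15.934, -10.934) knots.
Speed = |(15.934, -10.934)| = 19.325 knots.

19.3 knots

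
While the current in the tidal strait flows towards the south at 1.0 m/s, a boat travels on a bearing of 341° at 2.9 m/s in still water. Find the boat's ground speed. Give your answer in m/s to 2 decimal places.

Taking east as x and north as y: velocity relative to the water = (-0.944, 2.742) m/s; the water relative to ground = (0.000, -1.000) m/s.
Velocity relative to ground = (-0.944, 2.742) + (0.000, -1.000) = (-0.944, 1.742) m/s.
Speed = |(-0.944, 1.742)| = 1.981 m/s.

1.98 m/s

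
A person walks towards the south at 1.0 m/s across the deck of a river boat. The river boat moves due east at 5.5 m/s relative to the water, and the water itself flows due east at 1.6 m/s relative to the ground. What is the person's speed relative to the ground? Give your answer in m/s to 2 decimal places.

7.17 m/s

In east/north components (m/s): person relative to river boat = (0.000, -1.000); river boat relative to water = (5.500, 0.000); water relative to ground = (1.600, 0.000).
Sum = (7.100, -1.000) m/s.
Speed = |(7.100, -1.000)| = 7.170 m/s.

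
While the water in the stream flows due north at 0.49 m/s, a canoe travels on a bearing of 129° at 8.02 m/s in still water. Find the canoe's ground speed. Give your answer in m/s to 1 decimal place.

7.7 m/s

Taking east as x and north as y: velocity relative to the water = (6.233, -5.047) m/s; the water relative to ground = (0.000, 0.490) m/s.
Velocity relative to ground = (6.233, -5.047) + (0.000, 0.490) = (6.233, -4.557) m/s.
Speed = |(6.233, -4.557)| = 7.721 m/s.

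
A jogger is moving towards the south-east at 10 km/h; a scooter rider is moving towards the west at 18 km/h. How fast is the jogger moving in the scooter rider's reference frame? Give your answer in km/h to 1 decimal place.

Taking east as x and north as y: jogger velocity = (7.071, -7.071) km/h; scooter rider velocity = (-18.000, 0.000) km/h.
Velocity of jogger relative to scooter rider = (7.071, -7.071) − (-18.000, 0.000) = (25.071, -7.071) km/h.
Magnitude = |(25.071, -7.071)| = 26.049 km/h.

26.0 km/h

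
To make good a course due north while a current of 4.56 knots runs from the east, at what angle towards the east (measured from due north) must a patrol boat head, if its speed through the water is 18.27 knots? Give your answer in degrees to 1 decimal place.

14.5°

The current pushes perpendicular to the desired track; the heading must have a component into the current equal to 4.56 knots: 18.27 sin θ = 4.56.
sin θ = 0.2496, so θ = 14.453°.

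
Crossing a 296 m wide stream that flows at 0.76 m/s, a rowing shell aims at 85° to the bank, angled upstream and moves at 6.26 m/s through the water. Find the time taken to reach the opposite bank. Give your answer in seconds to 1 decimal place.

The component of the rowing shell's velocity perpendicular to the bank is 6.26 × sin 85° = 6.236 m/s.
The current is parallel to the bank, so it does not affect the crossing time.
Time = 296 / 6.236 = 47.465 s.

47.5 s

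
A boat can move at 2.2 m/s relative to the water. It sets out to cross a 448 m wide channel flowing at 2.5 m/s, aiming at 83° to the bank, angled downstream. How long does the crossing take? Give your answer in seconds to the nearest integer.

205 s

The component of the boat's velocity perpendicular to the bank is 2.2 × sin 83° = 2.184 m/s.
Only the cross-stream component determines the crossing time; the current contributes nothing perpendicular to the bank.
Time = 448 / 2.184 = 205.166 s.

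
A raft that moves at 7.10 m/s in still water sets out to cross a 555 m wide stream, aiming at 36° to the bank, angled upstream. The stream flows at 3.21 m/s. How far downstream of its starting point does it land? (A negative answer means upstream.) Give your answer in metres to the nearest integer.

Perpendicular speed = 4.173 m/s; crossing time = 555 / 4.173 = 132.989 s.
Net downstream speed = -2.534 m/s.
Drift = -2.534 × 132.989 = -336.997 m (upstream).

-337 m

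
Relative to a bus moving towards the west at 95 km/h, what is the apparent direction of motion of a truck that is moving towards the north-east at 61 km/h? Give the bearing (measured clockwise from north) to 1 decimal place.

072.7°

Taking east as x and north as y: truck velocity = (43.134, 43.134) km/h; bus velocity = (-95.000, 0.000) km/h.
Velocity of truck relative to bus = (43.134, 43.134) − (-95.000, 0.000) = (138.134, 43.134) km/h.
Bearing = atan2(138.13, 43.13) = 72.66° clockwise from north.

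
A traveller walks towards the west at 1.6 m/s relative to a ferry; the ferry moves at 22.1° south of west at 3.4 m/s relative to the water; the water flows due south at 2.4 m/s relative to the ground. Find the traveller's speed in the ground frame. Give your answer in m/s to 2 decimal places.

6.01 m/s

In east/north components (m/s): traveller relative to ferry = (-1.600, 0.000); ferry relative to water = (-3.150, -1.279); water relative to ground = (0.000, -2.400).
Sum = (-4.750, -3.679) m/s.
Speed = |(-4.750, -3.679)| = 6.008 m/s.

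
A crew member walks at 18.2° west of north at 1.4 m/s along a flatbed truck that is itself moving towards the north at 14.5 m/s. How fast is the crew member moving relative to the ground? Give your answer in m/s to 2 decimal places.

Taking east as x and north as y: flatbed truck velocity = (0.000, 14.500) m/s; crew member velocity relative to flatbed truck = (-0.437, 1.330) m/s.
Velocity relative to ground = (0.000, 14.500) + (-0.437, 1.330) = (-0.437, 15.830) m/s.
Speed = |(-0.437, 15.830)| = 15.836 m/s.

15.84 m/s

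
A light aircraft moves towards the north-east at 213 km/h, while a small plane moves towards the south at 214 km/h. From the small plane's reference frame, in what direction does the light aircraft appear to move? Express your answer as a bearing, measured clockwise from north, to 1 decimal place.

Taking east as x and north as y: light aircraft velocity = (150.614, 150.614) km/h; small plane velocity = (0.000, -214.000) km/h.
Velocity of light aircraft relative to small plane = (150.614, 150.614) − (0.000, -214.000) = (150.614, 364.614) km/h.
Bearing = atan2(150.61, 364.61) = 22.44° clockwise from north.

022.4°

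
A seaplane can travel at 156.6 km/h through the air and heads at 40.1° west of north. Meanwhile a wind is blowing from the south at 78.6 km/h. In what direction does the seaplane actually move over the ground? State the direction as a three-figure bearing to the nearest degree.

333°

Taking east as x and north as y: velocity relative to the air = (-100.870, 119.787) km/h; the air relative to ground = (0.000, 78.600) km/h.
Velocity relative to ground = (-100.870, 119.787) + (0.000, 78.600) = (-100.870, 198.387) km/h.
Bearing = atan2(-100.87, 198.39) = 333.05° clockwise from north.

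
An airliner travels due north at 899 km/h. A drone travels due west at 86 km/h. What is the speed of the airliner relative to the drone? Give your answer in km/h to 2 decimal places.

Taking east as x and north as y: airliner velocity = (0.000, 899.000) km/h; drone velocity = (-86.000, 0.000) km/h.
Velocity of airliner relative to drone = (0.000, 899.000) − (-86.000, 0.000) = (86.000, 899.000) km/h.
Magnitude = |(86.000, 899.000)| = 903.104 km/h.

903.10 km/h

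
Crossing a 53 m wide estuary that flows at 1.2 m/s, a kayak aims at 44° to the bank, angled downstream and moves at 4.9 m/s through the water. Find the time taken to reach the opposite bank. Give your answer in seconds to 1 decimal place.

15.6 s

The component of the kayak's velocity perpendicular to the bank is 4.9 × sin 44° = 3.404 m/s.
The flow acts along the bank and has no component across it.
Time = 53 / 3.404 = 15.571 s.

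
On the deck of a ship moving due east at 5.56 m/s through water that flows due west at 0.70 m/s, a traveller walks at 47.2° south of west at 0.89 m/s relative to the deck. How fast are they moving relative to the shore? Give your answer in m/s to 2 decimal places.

In east/north components (m/s): traveller relative to ship = (-0.605, -0.653); ship relative to water = (5.560, 0.000); water relative to ground = (-0.700, 0.000).
Sum = (4.255, -0.653) m/s.
Speed = |(4.255, -0.653)| = 4.305 m/s.

4.31 m/s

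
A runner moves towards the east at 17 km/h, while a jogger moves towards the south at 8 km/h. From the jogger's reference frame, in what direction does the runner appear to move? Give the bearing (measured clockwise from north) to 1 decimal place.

064.8°

Taking east as x and north as y: runner velocity = (17.000, 0.000) km/h; jogger velocity = (0.000, -8.000) km/h.
Velocity of runner relative to jogger = (17.000, 0.000) − (0.000, -8.000) = (17.000, 8.000) km/h.
Bearing = atan2(17.00, 8.00) = 64.80° clockwise from north.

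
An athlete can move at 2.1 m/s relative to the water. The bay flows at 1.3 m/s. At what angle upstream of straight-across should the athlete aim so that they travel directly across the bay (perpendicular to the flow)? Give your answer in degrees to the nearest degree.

38°

To cancel the current, the upstream component of the athlete's velocity must equal the flow: 2.1 sin θ = 1.3.
sin θ = 1.3 / 2.1 = 0.6190.
θ = arcsin(0.6190) = 38.247°.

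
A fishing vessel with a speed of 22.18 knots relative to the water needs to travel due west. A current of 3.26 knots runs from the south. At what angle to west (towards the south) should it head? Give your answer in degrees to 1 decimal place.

8.5°

The current pushes perpendicular to the desired track; the heading must have a component into the current equal to 3.26 knots: 22.18 sin θ = 3.26.
sin θ = 0.1470, so θ = 8.452°.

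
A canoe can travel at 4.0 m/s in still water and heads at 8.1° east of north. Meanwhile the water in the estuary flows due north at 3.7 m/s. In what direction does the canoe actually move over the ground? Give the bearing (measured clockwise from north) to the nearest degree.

004°

Taking east as x and north as y: velocity relative to the water = (0.564, 3.960) m/s; the water relative to ground = (0.000, 3.700) m/s.
Velocity relative to ground = (0.564, 3.960) + (0.000, 3.700) = (0.564, 7.660) m/s.
Bearing = atan2(0.56, 7.66) = 4.21° clockwise from north.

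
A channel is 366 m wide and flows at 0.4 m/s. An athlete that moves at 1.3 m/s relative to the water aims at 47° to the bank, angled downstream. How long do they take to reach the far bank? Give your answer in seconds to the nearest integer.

385 s

The component of the athlete's velocity perpendicular to the bank is 1.3 × sin 47° = 0.951 m/s.
The current is parallel to the bank, so it does not affect the crossing time.
Time = 366 / 0.951 = 384.955 s.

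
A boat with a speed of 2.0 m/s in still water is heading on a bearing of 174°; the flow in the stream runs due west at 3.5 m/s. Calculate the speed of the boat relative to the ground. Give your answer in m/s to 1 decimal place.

Taking east as x and north as y: velocity relative to the water = (0.209, -1.989) m/s; the water relative to ground = (-3.500, 0.000) m/s.
Velocity relative to ground = (0.209, -1.989) + (-3.500, 0.000) = (-3.291, -1.989) m/s.
Speed = |(-3.291, -1.989)| = 3.845 m/s.

3.8 m/s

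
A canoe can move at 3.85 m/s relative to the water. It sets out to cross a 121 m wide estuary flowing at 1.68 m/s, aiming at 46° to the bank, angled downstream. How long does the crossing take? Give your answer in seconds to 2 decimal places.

43.69 s

The component of the canoe's velocity perpendicular to the bank is 3.85 × sin 46° = 2.769 m/s.
The current is parallel to the bank, so it does not affect the crossing time.
Time = 121 / 2.769 = 43.691 s.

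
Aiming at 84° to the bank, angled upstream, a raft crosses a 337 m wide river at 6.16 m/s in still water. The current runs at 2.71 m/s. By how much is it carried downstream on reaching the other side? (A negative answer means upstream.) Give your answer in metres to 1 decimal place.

Perpendicular speed = 6.126 m/s; crossing time = 337 / 6.126 = 55.009 s.
Net downstream speed = 2.066 m/s.
Drift = 2.066 × 55.009 = 113.655 m (downstream).

113.7 m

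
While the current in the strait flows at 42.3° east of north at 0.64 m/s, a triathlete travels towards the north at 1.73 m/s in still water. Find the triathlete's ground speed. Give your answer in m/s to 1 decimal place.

2.2 m/s

Taking east as x and north as y: velocity relative to the water = (0.000, 1.730) m/s; the water relative to ground = (0.431, 0.473) m/s.
Velocity relative to ground = (0.000, 1.730) + (0.431, 0.473) = (0.431, 2.203) m/s.
Speed = |(0.431, 2.203)| = 2.245 m/s.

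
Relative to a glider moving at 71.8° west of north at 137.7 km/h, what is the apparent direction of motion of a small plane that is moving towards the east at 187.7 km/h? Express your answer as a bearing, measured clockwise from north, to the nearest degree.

Taking east as x and north as y: small plane velocity = (187.700, 0.000) km/h; glider velocity = (-130.811, 43.009) km/h.
Velocity of small plane relative to glider = (187.700, 0.000) − (-130.811, 43.009) = (318.511, -43.009) km/h.
Bearing = atan2(318.51, -43.01) = 97.69° clockwise from north.

098°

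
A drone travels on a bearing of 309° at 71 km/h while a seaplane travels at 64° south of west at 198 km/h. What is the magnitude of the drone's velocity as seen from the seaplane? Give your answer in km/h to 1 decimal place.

Taking east as x and north as y: drone velocity = (-55.177, 44.682) km/h; seaplane velocity = (-86.797, -177.961) km/h.
Velocity of drone relative to seaplane = (-55.177, 44.682) − (-86.797, -177.961) = (31.620, 222.643) km/h.
Magnitude = |(31.620, 222.643)| = 224.877 km/h.

224.9 km/h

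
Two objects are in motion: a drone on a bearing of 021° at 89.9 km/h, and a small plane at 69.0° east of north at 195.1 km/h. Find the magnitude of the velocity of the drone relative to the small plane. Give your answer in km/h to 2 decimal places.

Taking east as x and north as y: drone velocity = (32.217, 83.929) km/h; small plane velocity = (182.142, 69.918) km/h.
Velocity of drone relative to small plane = (32.217, 83.929) − (182.142, 69.918) = (-149.924, 14.011) km/h.
Magnitude = |(-149.924, 14.011)| = 150.578 km/h.

150.58 km/h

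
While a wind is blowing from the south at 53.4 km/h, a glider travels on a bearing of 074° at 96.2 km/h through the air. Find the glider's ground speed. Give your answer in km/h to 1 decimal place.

Taking east as x and north as y: velocity relative to the air = (92.473, 26.516) km/h; the air relative to ground = (0.000, 53.400) km/h.
Velocity relative to ground = (92.473, 26.516) + (0.000, 53.400) = (92.473, 79.916) km/h.
Speed = |(92.473, 79.916)| = 122.221 km/h.

122.2 km/h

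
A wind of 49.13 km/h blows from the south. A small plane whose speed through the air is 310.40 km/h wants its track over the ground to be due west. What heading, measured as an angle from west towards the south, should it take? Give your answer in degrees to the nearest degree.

The wind pushes perpendicular to the desired track; the heading must have a component into the wind equal to 49.13 km/h: 310.40 sin θ = 49.13.
sin θ = 0.1583, so θ = 9.107°.

9°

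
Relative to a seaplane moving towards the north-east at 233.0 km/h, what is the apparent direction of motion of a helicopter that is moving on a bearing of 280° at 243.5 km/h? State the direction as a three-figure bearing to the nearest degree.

253°

Taking east as x and north as y: helicopter velocity = (-239.801, 42.283) km/h; seaplane velocity = (164.756, 164.756) km/h.
Velocity of helicopter relative to seaplane = (-239.801, 42.283) − (164.756, 164.756) = (-404.557, -122.473) km/h.
Bearing = atan2(-404.56, -122.47) = 253.16° clockwise from north.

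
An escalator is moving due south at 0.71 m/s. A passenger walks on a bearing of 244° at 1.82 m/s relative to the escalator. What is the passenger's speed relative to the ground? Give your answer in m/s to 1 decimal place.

2.2 m/s

Taking east as x and north as y: escalator velocity = (0.000, -0.710) m/s; passenger velocity relative to escalator = (-1.636, -0.798) m/s.
Velocity relative to ground = (0.000, -0.710) + (-1.636, -0.798) = (-1.636, -1.508) m/s.
Speed = |(-1.636, -1.508)| = 2.225 m/s.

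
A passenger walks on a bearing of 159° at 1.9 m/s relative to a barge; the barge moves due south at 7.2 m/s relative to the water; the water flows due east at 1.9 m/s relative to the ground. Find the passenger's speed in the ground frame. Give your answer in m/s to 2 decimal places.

In east/north components (m/s): passenger relative to barge = (0.681, -1.774); barge relative to water = (0.000, -7.200); water relative to ground = (1.900, 0.000).
Sum = (2.581, -8.974) m/s.
Speed = |(2.581, -8.974)| = 9.338 m/s.

9.34 m/s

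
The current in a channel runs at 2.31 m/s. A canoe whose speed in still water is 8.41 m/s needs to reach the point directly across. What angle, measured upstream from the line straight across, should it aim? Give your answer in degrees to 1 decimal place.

To cancel the current, the upstream component of the canoe's velocity must equal the flow: 8.41 sin θ = 2.31.
sin θ = 2.31 / 8.41 = 0.2747.
θ = arcsin(0.2747) = 15.943°.

15.9°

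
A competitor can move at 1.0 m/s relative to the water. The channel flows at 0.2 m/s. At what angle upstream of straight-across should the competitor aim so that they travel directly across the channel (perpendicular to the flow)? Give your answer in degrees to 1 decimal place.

11.5°

To cancel the current, the upstream component of the competitor's velocity must equal the flow: 1.0 sin θ = 0.2.
sin θ = 0.2 / 1.0 = 0.2000.
θ = arcsin(0.2000) = 11.537°.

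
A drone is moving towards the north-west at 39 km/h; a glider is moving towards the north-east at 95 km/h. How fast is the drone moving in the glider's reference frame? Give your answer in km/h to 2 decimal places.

102.69 km/h

Taking east as x and north as y: drone velocity = (-27.577, 27.577) km/h; glider velocity = (67.175, 67.175) km/h.
Velocity of drone relative to glider = (-27.577, 27.577) − (67.175, 67.175) = (-94.752, -39.598) km/h.
Magnitude = |(-94.752, -39.598)| = 102.694 km/h.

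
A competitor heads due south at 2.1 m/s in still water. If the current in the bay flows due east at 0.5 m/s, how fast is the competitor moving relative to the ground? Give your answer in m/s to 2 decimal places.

Taking east as x and north as y: velocity relative to the water = (0.000, -2.100) m/s; the water relative to ground = (0.500, 0.000) m/s.
Velocity relative to ground = (0.000, -2.100) + (0.500, 0.000) = (0.500, -2.100) m/s.
Speed = |(0.500, -2.100)| = 2.159 m/s.

2.16 m/s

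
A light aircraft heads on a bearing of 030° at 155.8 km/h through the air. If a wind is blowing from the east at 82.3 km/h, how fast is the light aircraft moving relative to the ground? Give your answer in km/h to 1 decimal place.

135.0 km/h

Taking east as x and north as y: velocity relative to the air = (77.900, 134.927) km/h; the air relative to ground = (-82.300, 0.000) km/h.
Velocity relative to ground = (77.900, 134.927) + (-82.300, 0.000) = (-4.400, 134.927) km/h.
Speed = |(-4.400, 134.927)| = 134.998 km/h.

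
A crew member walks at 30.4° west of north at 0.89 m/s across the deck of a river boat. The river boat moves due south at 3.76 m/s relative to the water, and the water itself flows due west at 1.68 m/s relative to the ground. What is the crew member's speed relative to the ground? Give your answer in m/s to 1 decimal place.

In east/north components (m/s): crew member relative to river boat = (-0.450, 0.768); river boat relative to water = (0.000, -3.760); water relative to ground = (-1.680, 0.000).
Sum = (-2.130, -2.992) m/s.
Speed = |(-2.130, -2.992)| = 3.673 m/s.

3.7 m/s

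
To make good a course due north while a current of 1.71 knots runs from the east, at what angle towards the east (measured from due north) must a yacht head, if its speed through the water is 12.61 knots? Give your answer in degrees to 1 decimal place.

7.8°

The current pushes perpendicular to the desired track; the heading must have a component into the current equal to 1.71 knots: 12.61 sin θ = 1.71.
sin θ = 0.1356, so θ = 7.794°.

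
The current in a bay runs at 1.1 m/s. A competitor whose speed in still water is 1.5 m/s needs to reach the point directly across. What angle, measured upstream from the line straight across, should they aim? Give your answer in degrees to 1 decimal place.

47.2°

To cancel the current, the upstream component of the competitor's velocity must equal the flow: 1.5 sin θ = 1.1.
sin θ = 1.1 / 1.5 = 0.7333.
θ = arcsin(0.7333) = 47.167°.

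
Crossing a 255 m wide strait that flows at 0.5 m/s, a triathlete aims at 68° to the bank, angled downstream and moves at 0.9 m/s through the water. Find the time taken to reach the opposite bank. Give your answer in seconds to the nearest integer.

The component of the triathlete's velocity perpendicular to the bank is 0.9 × sin 68° = 0.834 m/s.
The current is parallel to the bank, so it does not affect the crossing time.
Time = 255 / 0.834 = 305.585 s.

306 s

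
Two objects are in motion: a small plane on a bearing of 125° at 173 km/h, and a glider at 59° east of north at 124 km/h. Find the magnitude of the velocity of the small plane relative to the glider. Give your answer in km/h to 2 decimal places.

166.90 km/h

Taking east as x and north as y: small plane velocity = (141.713, -99.229) km/h; glider velocity = (106.289, 63.865) km/h.
Velocity of small plane relative to glider = (141.713, -99.229) − (106.289, 63.865) = (35.425, -163.093) km/h.
Magnitude = |(35.425, -163.093)| = 166.896 km/h.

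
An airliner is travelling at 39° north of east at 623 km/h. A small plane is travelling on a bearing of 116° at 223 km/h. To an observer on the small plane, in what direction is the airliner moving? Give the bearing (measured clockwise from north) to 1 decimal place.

030.1°

Taking east as x and north as y: airliner velocity = (484.162, 392.067) km/h; small plane velocity = (200.431, -97.757) km/h.
Velocity of airliner relative to small plane = (484.162, 392.067) − (200.431, -97.757) = (283.731, 489.823) km/h.
Bearing = atan2(283.73, 489.82) = 30.08° clockwise from north.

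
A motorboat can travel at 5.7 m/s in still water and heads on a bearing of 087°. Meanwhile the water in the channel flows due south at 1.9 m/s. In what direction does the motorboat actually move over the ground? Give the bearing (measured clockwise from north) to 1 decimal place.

Taking east as x and north as y: velocity relative to the water = (5.692, 0.298) m/s; the water relative to ground = (0.000, -1.900) m/s.
Velocity relative to ground = (5.692, 0.298) + (0.000, -1.900) = (5.692, -1.602) m/s.
Bearing = atan2(5.69, -1.60) = 105.72° clockwise from north.

105.7°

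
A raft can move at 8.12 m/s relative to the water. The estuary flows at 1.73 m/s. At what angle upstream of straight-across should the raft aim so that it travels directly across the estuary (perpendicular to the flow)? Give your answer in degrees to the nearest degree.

12°

To cancel the current, the upstream component of the raft's velocity must equal the flow: 8.12 sin θ = 1.73.
sin θ = 1.73 / 8.12 = 0.2131.
θ = arcsin(0.2131) = 12.301°.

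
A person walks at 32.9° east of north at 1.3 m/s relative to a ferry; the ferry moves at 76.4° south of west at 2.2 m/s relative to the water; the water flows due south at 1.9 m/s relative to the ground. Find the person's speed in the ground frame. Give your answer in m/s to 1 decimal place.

3.0 m/s

In east/north components (m/s): person relative to ferry = (0.706, 1.092); ferry relative to water = (-0.517, -2.138); water relative to ground = (0.000, -1.900).
Sum = (0.189, -2.947) m/s.
Speed = |(0.189, -2.947)| = 2.953 m/s.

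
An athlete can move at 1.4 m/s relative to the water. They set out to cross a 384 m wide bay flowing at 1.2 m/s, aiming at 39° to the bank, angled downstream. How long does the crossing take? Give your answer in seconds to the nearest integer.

436 s

The component of the athlete's velocity perpendicular to the bank is 1.4 × sin 39° = 0.881 m/s.
Only the cross-stream component determines the crossing time; the current contributes nothing perpendicular to the bank.
Time = 384 / 0.881 = 435.844 s.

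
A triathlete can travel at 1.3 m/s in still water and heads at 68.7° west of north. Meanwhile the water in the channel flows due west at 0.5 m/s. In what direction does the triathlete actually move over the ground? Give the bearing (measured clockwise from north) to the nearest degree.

Taking east as x and north as y: velocity relative to the water = (-1.211, 0.472) m/s; the water relative to ground = (-0.500, 0.000) m/s.
Velocity relative to ground = (-1.211, 0.472) + (-0.500, 0.000) = (-1.711, 0.472) m/s.
Bearing = atan2(-1.71, 0.47) = 285.43° clockwise from north.

285°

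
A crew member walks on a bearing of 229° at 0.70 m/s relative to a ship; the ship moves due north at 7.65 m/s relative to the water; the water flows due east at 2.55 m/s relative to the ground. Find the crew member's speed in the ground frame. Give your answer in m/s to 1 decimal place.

7.5 m/s

In east/north components (m/s): crew member relative to ship = (-0.528, -0.459); ship relative to water = (0.000, 7.650); water relative to ground = (2.550, 0.000).
Sum = (2.022, 7.191) m/s.
Speed = |(2.022, 7.191)| = 7.470 m/s.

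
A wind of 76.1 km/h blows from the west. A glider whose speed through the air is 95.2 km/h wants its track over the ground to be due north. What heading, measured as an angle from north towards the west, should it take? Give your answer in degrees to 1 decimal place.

53.1°

The wind pushes perpendicular to the desired track; the heading must have a component into the wind equal to 76.1 km/h: 95.2 sin θ = 76.1.
sin θ = 0.7994, so θ = 53.070°.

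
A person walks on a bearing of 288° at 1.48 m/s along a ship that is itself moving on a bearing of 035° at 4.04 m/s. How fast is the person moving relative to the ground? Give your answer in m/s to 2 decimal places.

3.88 m/s

Taking east as x and north as y: ship velocity = (2.317, 3.309) m/s; person velocity relative to ship = (-1.408, 0.457) m/s.
Velocity relative to ground = (2.317, 3.309) + (-1.408, 0.457) = (0.910, 3.767) m/s.
Speed = |(0.910, 3.767)| = 3.875 m/s.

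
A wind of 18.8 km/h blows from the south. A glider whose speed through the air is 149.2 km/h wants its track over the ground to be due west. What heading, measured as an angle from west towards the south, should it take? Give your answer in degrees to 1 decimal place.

7.2°

The wind pushes perpendicular to the desired track; the heading must have a component into the wind equal to 18.8 km/h: 149.2 sin θ = 18.8.
sin θ = 0.1260, so θ = 7.239°.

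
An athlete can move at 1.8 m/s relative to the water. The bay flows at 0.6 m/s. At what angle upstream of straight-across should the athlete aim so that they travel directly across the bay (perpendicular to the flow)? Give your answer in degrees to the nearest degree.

To cancel the current, the upstream component of the athlete's velocity must equal the flow: 1.8 sin θ = 0.6.
sin θ = 0.6 / 1.8 = 0.3333.
θ = arcsin(0.3333) = 19.471°.

19°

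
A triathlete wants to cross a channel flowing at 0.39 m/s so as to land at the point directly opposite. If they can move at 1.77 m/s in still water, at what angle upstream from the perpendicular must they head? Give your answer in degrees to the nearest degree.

To cancel the current, the upstream component of the triathlete's velocity must equal the flow: 1.77 sin θ = 0.39.
sin θ = 0.39 / 1.77 = 0.2203.
θ = arcsin(0.2203) = 12.729°.

13°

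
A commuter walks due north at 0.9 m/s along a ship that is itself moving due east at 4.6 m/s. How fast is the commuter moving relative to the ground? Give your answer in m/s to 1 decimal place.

4.7 m/s

Taking east as x and north as y: ship velocity = (4.600, 0.000) m/s; commuter velocity relative to ship = (0.000, 0.900) m/s.
Velocity relative to ground = (4.600, 0.000) + (0.000, 0.900) = (4.600, 0.900) m/s.
Speed = |(4.600, 0.900)| = 4.687 m/s.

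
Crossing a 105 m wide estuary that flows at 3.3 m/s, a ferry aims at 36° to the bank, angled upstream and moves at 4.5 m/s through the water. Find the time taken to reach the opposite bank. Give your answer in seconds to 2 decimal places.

39.70 s

The component of the ferry's velocity perpendicular to the bank is 4.5 × sin 36° = 2.645 m/s.
Only the cross-stream component determines the crossing time; the current contributes nothing perpendicular to the bank.
Time = 105 / 2.645 = 39.697 s.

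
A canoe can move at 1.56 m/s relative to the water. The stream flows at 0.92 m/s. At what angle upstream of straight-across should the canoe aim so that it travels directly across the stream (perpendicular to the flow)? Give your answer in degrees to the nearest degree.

To cancel the current, the upstream component of the canoe's velocity must equal the flow: 1.56 sin θ = 0.92.
sin θ = 0.92 / 1.56 = 0.5897.
θ = arcsin(0.5897) = 36.139°.

36°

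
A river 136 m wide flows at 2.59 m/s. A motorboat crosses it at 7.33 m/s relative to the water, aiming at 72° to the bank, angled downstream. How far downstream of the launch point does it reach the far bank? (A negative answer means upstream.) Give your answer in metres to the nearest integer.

95 m

Perpendicular speed = 6.971 m/s; crossing time = 136 / 6.971 = 19.509 s.
Net downstream speed = 4.855 m/s.
Drift = 4.855 × 19.509 = 94.717 m (downstream).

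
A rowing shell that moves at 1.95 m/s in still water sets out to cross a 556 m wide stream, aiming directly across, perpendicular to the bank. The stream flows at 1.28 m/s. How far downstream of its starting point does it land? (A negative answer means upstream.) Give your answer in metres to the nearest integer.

Perpendicular speed = 1.950 m/s; crossing time = 556 / 1.950 = 285.128 s.
Net downstream speed = 1.280 m/s.
Drift = 1.280 × 285.128 = 364.964 m (downstream).

365 m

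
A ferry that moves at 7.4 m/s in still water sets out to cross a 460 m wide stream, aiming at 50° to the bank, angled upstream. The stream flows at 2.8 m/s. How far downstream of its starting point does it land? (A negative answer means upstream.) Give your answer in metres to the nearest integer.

-159 m

Perpendicular speed = 5.669 m/s; crossing time = 460 / 5.669 = 81.147 s.
Net downstream speed = -1.957 m/s.
Drift = -1.957 × 81.147 = -158.774 m (upstream).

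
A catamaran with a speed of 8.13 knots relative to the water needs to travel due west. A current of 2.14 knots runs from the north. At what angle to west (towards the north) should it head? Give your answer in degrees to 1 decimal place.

The current pushes perpendicular to the desired track; the heading must have a component into the current equal to 2.14 knots: 8.13 sin θ = 2.14.
sin θ = 0.2632, so θ = 15.261°.

15.3°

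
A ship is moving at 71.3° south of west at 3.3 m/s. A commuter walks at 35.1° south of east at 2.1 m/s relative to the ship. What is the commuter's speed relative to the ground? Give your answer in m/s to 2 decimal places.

Taking east as x and north as y: ship velocity = (-1.058, -3.126) m/s; commuter velocity relative to ship = (1.718, -1.208) m/s.
Velocity relative to ground = (-1.058, -3.126) + (1.718, -1.208) = (0.660, -4.333) m/s.
Speed = |(0.660, -4.333)| = 4.383 m/s.

4.38 m/s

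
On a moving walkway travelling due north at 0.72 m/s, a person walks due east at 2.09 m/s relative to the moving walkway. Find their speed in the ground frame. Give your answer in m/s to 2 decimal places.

Taking east as x and north as y: moving walkway velocity = (0.000, 0.720) m/s; person velocity relative to moving walkway = (2.090, 0.000) m/s.
Velocity relative to ground = (0.000, 0.720) + (2.090, 0.000) = (2.090, 0.720) m/s.
Speed = |(2.090, 0.720)| = 2.211 m/s.

2.21 m/s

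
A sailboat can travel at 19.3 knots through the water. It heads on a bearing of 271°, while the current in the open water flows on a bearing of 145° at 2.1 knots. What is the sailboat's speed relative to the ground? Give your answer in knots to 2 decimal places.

18.15 knots

Taking east as x and north as y: velocity relative to the water = (-19.297, 0.337) knots; the water relative to ground = (1.205, -1.720) knots.
Velocity relative to ground = (-19.297, 0.337) + (1.205, -1.720) = (-18.093, -1.383) knots.
Speed = |(-18.093, -1.383)| = 18.145 knots.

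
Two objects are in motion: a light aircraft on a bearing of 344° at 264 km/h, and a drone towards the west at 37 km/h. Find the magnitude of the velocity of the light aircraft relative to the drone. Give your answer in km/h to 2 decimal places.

256.28 km/h

Taking east as x and north as y: light aircraft velocity = (-72.768, 253.773) km/h; drone velocity = (-37.000, 0.000) km/h.
Velocity of light aircraft relative to drone = (-72.768, 253.773) − (-37.000, 0.000) = (-35.768, 253.773) km/h.
Magnitude = |(-35.768, 253.773)| = 256.281 km/h.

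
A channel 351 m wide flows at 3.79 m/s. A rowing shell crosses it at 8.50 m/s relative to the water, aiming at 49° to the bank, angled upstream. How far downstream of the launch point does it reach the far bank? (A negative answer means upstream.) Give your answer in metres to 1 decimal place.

-97.7 m

Perpendicular speed = 6.415 m/s; crossing time = 351 / 6.415 = 54.715 s.
Net downstream speed = -1.787 m/s.
Drift = -1.787 × 54.715 = -97.749 m (upstream).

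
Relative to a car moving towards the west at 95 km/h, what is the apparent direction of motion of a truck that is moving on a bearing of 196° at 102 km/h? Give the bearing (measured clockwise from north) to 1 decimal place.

Taking east as x and north as y: truck velocity = (-28.115, -98.049) km/h; car velocity = (-95.000, 0.000) km/h.
Velocity of truck relative to car = (-28.115, -98.049) − (-95.000, 0.000) = (66.885, -98.049) km/h.
Bearing = atan2(66.88, -98.05) = 145.70° clockwise from north.

145.7°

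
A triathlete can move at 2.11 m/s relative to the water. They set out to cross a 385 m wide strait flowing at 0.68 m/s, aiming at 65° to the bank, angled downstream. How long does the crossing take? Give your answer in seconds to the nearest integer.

The component of the triathlete's velocity perpendicular to the bank is 2.11 × sin 65° = 1.912 m/s.
The flow acts along the bank and has no component across it.
Time = 385 / 1.912 = 201.327 s.

201 s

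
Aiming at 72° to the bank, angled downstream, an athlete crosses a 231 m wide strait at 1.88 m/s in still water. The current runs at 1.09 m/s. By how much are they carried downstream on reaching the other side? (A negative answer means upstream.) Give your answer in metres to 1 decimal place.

215.9 m

Perpendicular speed = 1.788 m/s; crossing time = 231 / 1.788 = 129.196 s.
Net downstream speed = 1.671 m/s.
Drift = 1.671 × 129.196 = 215.880 m (downstream).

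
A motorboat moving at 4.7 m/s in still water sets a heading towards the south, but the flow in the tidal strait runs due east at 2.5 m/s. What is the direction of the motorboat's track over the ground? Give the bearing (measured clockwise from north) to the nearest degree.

152°

Taking east as x and north as y: velocity relative to the water = (0.000, -4.700) m/s; the water relative to ground = (2.500, 0.000) m/s.
Velocity relative to ground = (0.000, -4.700) + (2.500, 0.000) = (2.500, -4.700) m/s.
Bearing = atan2(2.50, -4.70) = 151.99° clockwise from north.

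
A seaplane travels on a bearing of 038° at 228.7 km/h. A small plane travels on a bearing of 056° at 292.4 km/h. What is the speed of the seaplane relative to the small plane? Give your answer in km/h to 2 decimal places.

102.97 km/h

Taking east as x and north as y: seaplane velocity = (140.802, 180.218) km/h; small plane velocity = (242.411, 163.508) km/h.
Velocity of seaplane relative to small plane = (140.802, 180.218) − (242.411, 163.508) = (-101.609, 16.710) km/h.
Magnitude = |(-101.609, 16.710)| = 102.974 km/h.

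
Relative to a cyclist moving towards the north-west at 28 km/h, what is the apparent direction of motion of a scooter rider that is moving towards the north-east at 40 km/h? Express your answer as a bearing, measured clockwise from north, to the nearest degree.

080°

Taking east as x and north as y: scooter rider velocity = (28.284, 28.284) km/h; cyclist velocity = (-19.799, 19.799) km/h.
Velocity of scooter rider relative to cyclist = (28.284, 28.284) − (-19.799, 19.799) = (48.083, 8.485) km/h.
Bearing = atan2(48.08, 8.49) = 79.99° clockwise from north.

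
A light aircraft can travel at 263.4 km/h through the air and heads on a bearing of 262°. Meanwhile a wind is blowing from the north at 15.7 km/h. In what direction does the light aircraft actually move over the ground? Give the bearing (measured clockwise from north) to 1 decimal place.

Taking east as x and north as y: velocity relative to the air = (-260.837, -36.658) km/h; the air relative to ground = (0.000, -15.700) km/h.
Velocity relative to ground = (-260.837, -36.658) + (0.000, -15.700) = (-260.837, -52.358) km/h.
Bearing = atan2(-260.84, -52.36) = 258.65° clockwise from north.

258.6°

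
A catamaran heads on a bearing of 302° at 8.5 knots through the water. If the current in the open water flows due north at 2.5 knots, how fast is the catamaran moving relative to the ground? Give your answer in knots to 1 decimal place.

Taking east as x and north as y: velocity relative to the water = (-7.208, 4.504) knots; the water relative to ground = (0.000, 2.500) knots.
Velocity relative to ground = (-7.208, 4.504) + (0.000, 2.500) = (-7.208, 7.004) knots.
Speed = |(-7.208, 7.004)| = 10.051 knots.

10.1 knots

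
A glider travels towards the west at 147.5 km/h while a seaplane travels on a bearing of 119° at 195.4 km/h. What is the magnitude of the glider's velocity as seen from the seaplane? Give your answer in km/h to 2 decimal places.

332.19 km/h

Taking east as x and north as y: glider velocity = (-147.500, 0.000) km/h; seaplane velocity = (170.901, -94.732) km/h.
Velocity of glider relative to seaplane = (-147.500, 0.000) − (170.901, -94.732) = (-318.401, 94.732) km/h.
Magnitude = |(-318.401, 94.732)| = 332.194 km/h.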